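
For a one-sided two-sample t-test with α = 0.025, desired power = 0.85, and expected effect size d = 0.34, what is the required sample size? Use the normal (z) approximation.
n = 156 per group

Sample size formula (two-sample t-test, normal approximation):
n = 2 · ((z_α + z_β) / d)²

z_α = 1.960 (for α = 0.025, one-sided)
z_β = 1.036 (for power = 0.85)
d = 0.34

n = 2 · ((1.960 + 1.036) / 0.34)²
n = 2 · (8.812)²
n ≈ 155.30
Round up to the next whole number: n = 156 per group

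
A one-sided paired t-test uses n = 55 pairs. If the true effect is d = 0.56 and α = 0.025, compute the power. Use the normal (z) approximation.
Power ≈ 0.99

Power calculation (paired t-test, normal approximation):
z_β = d · √n - z_α
z_β = 0.56 · √55 - 1.960
z_β = 0.56 · 7.416 - 1.960
z_β = 2.193

Power = Φ(z_β) = Φ(2.193) ≈ 0.986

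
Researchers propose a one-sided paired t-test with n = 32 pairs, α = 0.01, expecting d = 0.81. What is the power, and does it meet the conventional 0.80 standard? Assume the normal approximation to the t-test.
Power ≈ 0.99; the study is adequately powered (power ≥ 0.80)

Power calculation (paired t-test, normal approximation):
z_β = d · √n - z_α
z_β = 0.81 · √32 - 2.326
z_β = 0.81 · 5.657 - 2.326
z_β = 2.256

Power = Φ(z_β) = Φ(2.256) ≈ 0.988

Effect size d = 0.81 is large by Cohen's convention (0.2/0.5/0.8).

Threshold: power ≥ 0.80 is conventionally adequate.
Power ≈ 0.99 → the study is adequately powered (power ≥ 0.80).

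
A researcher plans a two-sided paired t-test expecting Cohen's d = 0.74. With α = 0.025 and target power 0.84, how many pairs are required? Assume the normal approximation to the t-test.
n = 20 pairs

Sample size formula (paired t-test, normal approximation):
n = ((z_{α/2} + z_β) / d)²

z_{α/2} = 2.241 (for α = 0.025, two-sided)
z_β = 0.994 (for power = 0.84)
d = 0.74

n = ((2.241 + 0.994) / 0.74)²
n = (4.372)²
n ≈ 19.11
Round up to the next whole number: n = 20 pairs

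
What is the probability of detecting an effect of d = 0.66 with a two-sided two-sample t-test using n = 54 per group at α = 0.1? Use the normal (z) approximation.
Power ≈ 0.96

Power calculation (two-sample t-test, normal approximation):
z_β = d · √(n/2) - z_{α/2}
z_β = 0.66 · √(54/2) - 1.645
z_β = 0.66 · 5.196 - 1.645
z_β = 1.785

Power = Φ(z_β) = Φ(1.785) ≈ 0.963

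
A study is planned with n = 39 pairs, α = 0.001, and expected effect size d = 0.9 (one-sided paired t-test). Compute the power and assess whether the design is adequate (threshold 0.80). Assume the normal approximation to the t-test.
Power ≈ 0.99; the study is adequately powered (power ≥ 0.80)

Power calculation (paired t-test, normal approximation):
z_β = d · √n - z_α
z_β = 0.9 · √39 - 3.090
z_β = 0.9 · 6.245 - 3.090
z_β = 2.530

Power = Φ(z_β) = Φ(2.530) ≈ 0.994

Effect size d = 0.9 is large by Cohen's convention (0.2/0.5/0.8).

Threshold: power ≥ 0.80 is conventionally adequate.
Power ≈ 0.99 → the study is adequately powered (power ≥ 0.80).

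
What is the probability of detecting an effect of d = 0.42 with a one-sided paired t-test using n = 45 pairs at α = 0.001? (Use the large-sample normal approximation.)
Power ≈ 0.39

Power calculation (paired t-test, normal approximation):
z_β = d · √n - z_α
z_β = 0.42 · √45 - 3.090
z_β = 0.42 · 6.708 - 3.090
z_β = -0.273

Power = Φ(z_β) = Φ(-0.273) ≈ 0.393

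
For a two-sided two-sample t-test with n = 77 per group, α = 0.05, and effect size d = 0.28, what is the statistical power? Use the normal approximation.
Power ≈ 0.41

Power calculation (two-sample t-test, normal approximation):
z_β = d · √(n/2) - z_{α/2}
z_β = 0.28 · √(77/2) - 1.960
z_β = 0.28 · 6.205 - 1.960
z_β = -0.223

Power = Φ(z_β) = Φ(-0.223) ≈ 0.412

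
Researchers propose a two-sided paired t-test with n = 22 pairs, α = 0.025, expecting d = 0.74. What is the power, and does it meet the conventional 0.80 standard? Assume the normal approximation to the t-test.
Power ≈ 0.89; the study is adequately powered (power ≥ 0.80)

Power calculation (paired t-test, normal approximation):
z_β = d · √n - z_{α/2}
z_β = 0.74 · √22 - 2.241
z_β = 0.74 · 4.690 - 2.241
z_β = 1.230

Power = Φ(z_β) = Φ(1.230) ≈ 0.891

Effect size d = 0.74 is medium by Cohen's convention (0.2/0.5/0.8).

Threshold: power ≥ 0.80 is conventionally adequate.
Power ≈ 0.89 → the study is adequately powered (power ≥ 0.80).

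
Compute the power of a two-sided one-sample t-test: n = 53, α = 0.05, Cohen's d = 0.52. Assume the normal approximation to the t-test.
Power ≈ 0.97

Power calculation (one-sample t-test, normal approximation):
z_β = d · √n - z_{α/2}
z_β = 0.52 · √53 - 1.960
z_β = 0.52 · 7.280 - 1.960
z_β = 1.826

Power = Φ(z_β) = Φ(1.826) ≈ 0.966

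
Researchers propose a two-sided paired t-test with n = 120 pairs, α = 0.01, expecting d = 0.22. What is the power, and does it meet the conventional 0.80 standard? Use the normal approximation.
Power ≈ 0.43; the study is underpowered (power < 0.80)

Power calculation (paired t-test, normal approximation):
z_β = d · √n - z_{α/2}
z_β = 0.22 · √120 - 2.576
z_β = 0.22 · 10.954 - 2.576
z_β = -0.166

Power = Φ(z_β) = Φ(-0.166) ≈ 0.434

Effect size d = 0.22 is small by Cohen's convention (0.2/0.5/0.8).

Threshold: power ≥ 0.80 is conventionally adequate.
Power ≈ 0.43 → the study is underpowered (power < 0.80).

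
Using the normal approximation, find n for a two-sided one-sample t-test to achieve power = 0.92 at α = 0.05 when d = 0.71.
n = 23

Sample size formula (one-sample t-test, normal approximation):
n = ((z_{α/2} + z_β) / d)²

z_{α/2} = 1.960 (for α = 0.05, two-sided)
z_β = 1.405 (for power = 0.92)
d = 0.71

n = ((1.960 + 1.405) / 0.71)²
n = (4.739)²
n ≈ 22.46
Round up to the next whole number: n = 23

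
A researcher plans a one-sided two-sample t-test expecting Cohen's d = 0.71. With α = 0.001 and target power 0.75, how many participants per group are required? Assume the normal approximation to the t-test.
n = 57 per group

Sample size formula (two-sample t-test, normal approximation):
n = 2 · ((z_α + z_β) / d)²

z_α = 3.090 (for α = 0.001, one-sided)
z_β = 0.674 (for power = 0.75)
d = 0.71

n = 2 · ((3.090 + 0.674) / 0.71)²
n = 2 · (5.301)²
n ≈ 56.20
Round up to the next whole number: n = 57 per group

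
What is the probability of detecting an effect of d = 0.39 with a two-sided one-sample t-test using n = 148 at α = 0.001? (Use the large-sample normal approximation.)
Power ≈ 0.93

Power calculation (one-sample t-test, normal approximation):
z_β = d · √n - z_{α/2}
z_β = 0.39 · √148 - 3.291
z_β = 0.39 · 12.166 - 3.291
z_β = 1.454

Power = Φ(z_β) = Φ(1.454) ≈ 0.927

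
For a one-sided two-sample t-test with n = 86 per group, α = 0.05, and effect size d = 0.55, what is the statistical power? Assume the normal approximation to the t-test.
Power ≈ 0.98

Power calculation (two-sample t-test, normal approximation):
z_β = d · √(n/2) - z_α
z_β = 0.55 · √(86/2) - 1.645
z_β = 0.55 · 6.557 - 1.645
z_β = 1.962

Power = Φ(z_β) = Φ(1.962) ≈ 0.975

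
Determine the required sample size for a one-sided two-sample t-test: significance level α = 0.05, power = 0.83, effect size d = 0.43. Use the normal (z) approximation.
n = 74 per group

Sample size formula (two-sample t-test, normal approximation):
n = 2 · ((z_α + z_β) / d)²

z_α = 1.645 (for α = 0.05, one-sided)
z_β = 0.954 (for power = 0.83)
d = 0.43

n = 2 · ((1.645 + 0.954) / 0.43)²
n = 2 · (6.044)²
n ≈ 73.06
Round up to the next whole number: n = 74 per group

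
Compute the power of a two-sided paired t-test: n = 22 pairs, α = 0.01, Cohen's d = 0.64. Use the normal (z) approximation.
Power ≈ 0.66

Power calculation (paired t-test, normal approximation):
z_β = d · √n - z_{α/2}
z_β = 0.64 · √22 - 2.576
z_β = 0.64 · 4.690 - 2.576
z_β = 0.426

Power = Φ(z_β) = Φ(0.426) ≈ 0.665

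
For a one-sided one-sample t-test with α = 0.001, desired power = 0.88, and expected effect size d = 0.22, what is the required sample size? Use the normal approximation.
n = 376

Sample size formula (one-sample t-test, normal approximation):
n = ((z_α + z_β) / d)²

z_α = 3.090 (for α = 0.001, one-sided)
z_β = 1.175 (for power = 0.88)
d = 0.22

n = ((3.090 + 1.175) / 0.22)²
n = (19.386)²
n ≈ 375.82
Round up to the next whole number: n = 376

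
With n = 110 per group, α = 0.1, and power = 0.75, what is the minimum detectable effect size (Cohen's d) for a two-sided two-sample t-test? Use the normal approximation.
d ≈ 0.31

Minimum detectable effect (two-sample t-test, normal approximation):
d = (z_{α/2} + z_β) / √(n/2)
d = (1.645 + 0.674) / √(110/2)
d = 2.319 / 7.416
d ≈ 0.31

By Cohen's convention (0.2 small / 0.5 medium / 0.8 large): small effect.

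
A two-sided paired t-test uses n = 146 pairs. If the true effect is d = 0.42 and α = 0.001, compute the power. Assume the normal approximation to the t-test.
Power ≈ 0.96

Power calculation (paired t-test, normal approximation):
z_β = d · √n - z_{α/2}
z_β = 0.42 · √146 - 3.291
z_β = 0.42 · 12.083 - 3.291
z_β = 1.784

Power = Φ(z_β) = Φ(1.784) ≈ 0.963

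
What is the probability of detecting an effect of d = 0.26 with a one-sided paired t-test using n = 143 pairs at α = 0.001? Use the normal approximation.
Power ≈ 0.51

Power calculation (paired t-test, normal approximation):
z_β = d · √n - z_α
z_β = 0.26 · √143 - 3.090
z_β = 0.26 · 11.958 - 3.090
z_β = 0.019

Power = Φ(z_β) = Φ(0.019) ≈ 0.508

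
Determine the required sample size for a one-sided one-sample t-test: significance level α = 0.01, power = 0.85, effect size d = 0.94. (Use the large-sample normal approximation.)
n = 13

Sample size formula (one-sample t-test, normal approximation):
n = ((z_α + z_β) / d)²

z_α = 2.326 (for α = 0.01, one-sided)
z_β = 1.036 (for power = 0.85)
d = 0.94

n = ((2.326 + 1.036) / 0.94)²
n = (3.577)²
n ≈ 12.79
Round up to the next whole number: n = 13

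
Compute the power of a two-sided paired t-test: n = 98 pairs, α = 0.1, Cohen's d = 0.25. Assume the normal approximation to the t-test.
Power ≈ 0.80

Power calculation (paired t-test, normal approximation):
z_β = d · √n - z_{α/2}
z_β = 0.25 · √98 - 1.645
z_β = 0.25 · 9.899 - 1.645
z_β = 0.830

Power = Φ(z_β) = Φ(0.830) ≈ 0.797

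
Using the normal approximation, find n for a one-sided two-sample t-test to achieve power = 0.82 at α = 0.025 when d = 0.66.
n = 38 per group

Sample size formula (two-sample t-test, normal approximation):
n = 2 · ((z_α + z_β) / d)²

z_α = 1.960 (for α = 0.025, one-sided)
z_β = 0.915 (for power = 0.82)
d = 0.66

n = 2 · ((1.960 + 0.915) / 0.66)²
n = 2 · (4.356)²
n ≈ 37.95
Round up to the next whole number: n = 38 per group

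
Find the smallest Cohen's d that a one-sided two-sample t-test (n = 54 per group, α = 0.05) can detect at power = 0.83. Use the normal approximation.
d ≈ 0.50

Minimum detectable effect (two-sample t-test, normal approximation):
d = (z_α + z_β) / √(n/2)
d = (1.645 + 0.954) / √(54/2)
d = 2.599 / 5.196
d ≈ 0.50

By Cohen's convention (0.2 small / 0.5 medium / 0.8 large): medium effect.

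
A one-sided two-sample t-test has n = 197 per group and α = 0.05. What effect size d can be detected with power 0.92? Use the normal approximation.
d ≈ 0.31

Minimum detectable effect (two-sample t-test, normal approximation):
d = (z_α + z_β) / √(n/2)
d = (1.645 + 1.405) / √(197/2)
d = 3.050 / 9.925
d ≈ 0.31

By Cohen's convention (0.2 small / 0.5 medium / 0.8 large): small effect.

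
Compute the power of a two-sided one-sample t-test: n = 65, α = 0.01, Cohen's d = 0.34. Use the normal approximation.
Power ≈ 0.57

Power calculation (one-sample t-test, normal approximation):
z_β = d · √n - z_{α/2}
z_β = 0.34 · √65 - 2.576
z_β = 0.34 · 8.062 - 2.576
z_β = 0.165

Power = Φ(z_β) = Φ(0.165) ≈ 0.566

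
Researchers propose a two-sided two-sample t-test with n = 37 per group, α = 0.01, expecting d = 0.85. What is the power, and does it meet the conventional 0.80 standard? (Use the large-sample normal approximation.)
Power ≈ 0.86; the study is adequately powered (power ≥ 0.80)

Power calculation (two-sample t-test, normal approximation):
z_β = d · √(n/2) - z_{α/2}
z_β = 0.85 · √(37/2) - 2.576
z_β = 0.85 · 4.301 - 2.576
z_β = 1.080

Power = Φ(z_β) = Φ(1.080) ≈ 0.860

Effect size d = 0.85 is large by Cohen's convention (0.2/0.5/0.8).

Threshold: power ≥ 0.80 is conventionally adequate.
Power ≈ 0.86 → the study is adequately powered (power ≥ 0.80).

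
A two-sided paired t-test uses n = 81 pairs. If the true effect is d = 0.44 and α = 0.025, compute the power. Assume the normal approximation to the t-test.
Power ≈ 0.96

Power calculation (paired t-test, normal approximation):
z_β = d · √n - z_{α/2}
z_β = 0.44 · √81 - 2.241
z_β = 0.44 · 9.000 - 2.241
z_β = 1.719

Power = Φ(z_β) = Φ(1.719) ≈ 0.957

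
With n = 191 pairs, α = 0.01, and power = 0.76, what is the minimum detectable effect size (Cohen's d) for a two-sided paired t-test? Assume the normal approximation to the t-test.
d ≈ 0.24

Minimum detectable effect (paired t-test, normal approximation):
d = (z_{α/2} + z_β) / √n
d = (2.576 + 0.706) / √191
d = 3.282 / 13.820
d ≈ 0.24

By Cohen's convention (0.2 small / 0.5 medium / 0.8 large): small effect.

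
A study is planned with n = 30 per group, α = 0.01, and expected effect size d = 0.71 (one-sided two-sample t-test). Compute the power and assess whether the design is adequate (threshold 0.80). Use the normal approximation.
Power ≈ 0.66; the study is underpowered (power < 0.80)

Power calculation (two-sample t-test, normal approximation):
z_β = d · √(n/2) - z_α
z_β = 0.71 · √(30/2) - 2.326
z_β = 0.71 · 3.873 - 2.326
z_β = 0.423

Power = Φ(z_β) = Φ(0.423) ≈ 0.664

Effect size d = 0.71 is medium by Cohen's convention (0.2/0.5/0.8).

Threshold: power ≥ 0.80 is conventionally adequate.
Power ≈ 0.66 → the study is underpowered (power < 0.80).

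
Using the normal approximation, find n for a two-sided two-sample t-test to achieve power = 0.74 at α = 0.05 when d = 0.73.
n = 26 per group

Sample size formula (two-sample t-test, normal approximation):
n = 2 · ((z_{α/2} + z_β) / d)²

z_{α/2} = 1.960 (for α = 0.05, two-sided)
z_β = 0.643 (for power = 0.74)
d = 0.73

n = 2 · ((1.960 + 0.643) / 0.73)²
n = 2 · (3.566)²
n ≈ 25.43
Round up to the next whole number: n = 26 per group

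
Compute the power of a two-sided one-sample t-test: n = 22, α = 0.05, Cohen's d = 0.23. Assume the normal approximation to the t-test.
Power ≈ 0.19

Power calculation (one-sample t-test, normal approximation):
z_β = d · √n - z_{α/2}
z_β = 0.23 · √22 - 1.960
z_β = 0.23 · 4.690 - 1.960
z_β = -0.881

Power = Φ(z_β) = Φ(-0.881) ≈ 0.189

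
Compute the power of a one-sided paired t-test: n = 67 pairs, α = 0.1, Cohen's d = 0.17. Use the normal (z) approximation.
Power ≈ 0.54

Power calculation (paired t-test, normal approximation):
z_β = d · √n - z_α
z_β = 0.17 · √67 - 1.282
z_β = 0.17 · 8.185 - 1.282
z_β = 0.110

Power = Φ(z_β) = Φ(0.110) ≈ 0.544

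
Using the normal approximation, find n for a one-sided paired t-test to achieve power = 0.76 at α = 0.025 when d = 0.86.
n = 10 pairs

Sample size formula (paired t-test, normal approximation):
n = ((z_α + z_β) / d)²

z_α = 1.960 (for α = 0.025, one-sided)
z_β = 0.706 (for power = 0.76)
d = 0.86

n = ((1.960 + 0.706) / 0.86)²
n = (3.100)²
n ≈ 9.61
Round up to the next whole number: n = 10 pairs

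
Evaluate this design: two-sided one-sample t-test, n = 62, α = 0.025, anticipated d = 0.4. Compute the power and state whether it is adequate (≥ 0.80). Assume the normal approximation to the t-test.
Power ≈ 0.82; the study is adequately powered (power ≥ 0.80)

Power calculation (one-sample t-test, normal approximation):
z_β = d · √n - z_{α/2}
z_β = 0.4 · √62 - 2.241
z_β = 0.4 · 7.874 - 2.241
z_β = 0.908

Power = Φ(z_β) = Φ(0.908) ≈ 0.818

Effect size d = 0.4 is small by Cohen's convention (0.2/0.5/0.8).

Threshold: power ≥ 0.80 is conventionally adequate.
Power ≈ 0.82 → the study is adequately powered (power ≥ 0.80).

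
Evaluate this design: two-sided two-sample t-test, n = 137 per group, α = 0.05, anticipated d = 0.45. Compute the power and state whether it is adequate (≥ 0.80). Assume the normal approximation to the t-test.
Power ≈ 0.96; the study is adequately powered (power ≥ 0.80)

Power calculation (two-sample t-test, normal approximation):
z_β = d · √(n/2) - z_{α/2}
z_β = 0.45 · √(137/2) - 1.960
z_β = 0.45 · 8.276 - 1.960
z_β = 1.764

Power = Φ(z_β) = Φ(1.764) ≈ 0.961

Effect size d = 0.45 is small by Cohen's convention (0.2/0.5/0.8).

Threshold: power ≥ 0.80 is conventionally adequate.
Power ≈ 0.96 → the study is adequately powered (power ≥ 0.80).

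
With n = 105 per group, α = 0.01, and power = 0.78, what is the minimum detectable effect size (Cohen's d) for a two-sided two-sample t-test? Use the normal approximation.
d ≈ 0.46

Minimum detectable effect (two-sample t-test, normal approximation):
d = (z_{α/2} + z_β) / √(n/2)
d = (2.576 + 0.772) / √(105/2)
d = 3.348 / 7.246
d ≈ 0.46

By Cohen's convention (0.2 small / 0.5 medium / 0.8 large): small effect.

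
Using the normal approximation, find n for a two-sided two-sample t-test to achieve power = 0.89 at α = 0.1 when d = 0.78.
n = 28 per group

Sample size formula (two-sample t-test, normal approximation):
n = 2 · ((z_{α/2} + z_β) / d)²

z_{α/2} = 1.645 (for α = 0.1, two-sided)
z_β = 1.227 (for power = 0.89)
d = 0.78

n = 2 · ((1.645 + 1.227) / 0.78)²
n = 2 · (3.682)²
n ≈ 27.11
Round up to the next whole number: n = 28 per group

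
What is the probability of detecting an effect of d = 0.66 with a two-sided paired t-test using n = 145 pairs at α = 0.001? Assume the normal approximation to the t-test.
Power ≈ 1.00

Power calculation (paired t-test, normal approximation):
z_β = d · √n - z_{α/2}
z_β = 0.66 · √145 - 3.291
z_β = 0.66 · 12.042 - 3.291
z_β = 4.657

Power = Φ(z_β) = Φ(4.657) ≈ 1.000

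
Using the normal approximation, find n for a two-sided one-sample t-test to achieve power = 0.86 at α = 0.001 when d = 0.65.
n = 46

Sample size formula (one-sample t-test, normal approximation):
n = ((z_{α/2} + z_β) / d)²

z_{α/2} = 3.291 (for α = 0.001, two-sided)
z_β = 1.080 (for power = 0.86)
d = 0.65

n = ((3.291 + 1.080) / 0.65)²
n = (6.725)²
n ≈ 45.23
Round up to the next whole number: n = 46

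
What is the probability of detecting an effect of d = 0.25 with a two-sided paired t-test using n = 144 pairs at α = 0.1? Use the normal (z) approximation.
Power ≈ 0.91

Power calculation (paired t-test, normal approximation):
z_β = d · √n - z_{α/2}
z_β = 0.25 · √144 - 1.645
z_β = 0.25 · 12.000 - 1.645
z_β = 1.355

Power = Φ(z_β) = Φ(1.355) ≈ 0.912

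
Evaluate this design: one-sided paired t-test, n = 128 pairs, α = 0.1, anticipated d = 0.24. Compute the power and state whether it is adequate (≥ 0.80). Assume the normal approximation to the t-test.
Power ≈ 0.92; the study is adequately powered (power ≥ 0.80)

Power calculation (paired t-test, normal approximation):
z_β = d · √n - z_α
z_β = 0.24 · √128 - 1.282
z_β = 0.24 · 11.314 - 1.282
z_β = 1.434

Power = Φ(z_β) = Φ(1.434) ≈ 0.924

Effect size d = 0.24 is small by Cohen's convention (0.2/0.5/0.8).

Threshold: power ≥ 0.80 is conventionally adequate.
Power ≈ 0.92 → the study is adequately powered (power ≥ 0.80).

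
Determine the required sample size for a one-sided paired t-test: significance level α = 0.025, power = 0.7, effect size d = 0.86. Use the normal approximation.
n = 9 pairs

Sample size formula (paired t-test, normal approximation):
n = ((z_α + z_β) / d)²

z_α = 1.960 (for α = 0.025, one-sided)
z_β = 0.524 (for power = 0.7)
d = 0.86

n = ((1.960 + 0.524) / 0.86)²
n = (2.888)²
n ≈ 8.34
Round up to the next whole number: n = 9 pairs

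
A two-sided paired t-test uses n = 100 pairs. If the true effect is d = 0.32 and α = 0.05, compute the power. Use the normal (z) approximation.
Power ≈ 0.89

Power calculation (paired t-test, normal approximation):
z_β = d · √n - z_{α/2}
z_β = 0.32 · √100 - 1.960
z_β = 0.32 · 10.000 - 1.960
z_β = 1.240

Power = Φ(z_β) = Φ(1.240) ≈ 0.893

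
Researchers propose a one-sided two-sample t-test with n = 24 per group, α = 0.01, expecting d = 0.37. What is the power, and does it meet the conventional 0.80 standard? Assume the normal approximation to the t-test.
Power ≈ 0.15; the study is underpowered (power < 0.80)

Power calculation (two-sample t-test, normal approximation):
z_β = d · √(n/2) - z_α
z_β = 0.37 · √(24/2) - 2.326
z_β = 0.37 · 3.464 - 2.326
z_β = -1.045

Power = Φ(z_β) = Φ(-1.045) ≈ 0.148

Effect size d = 0.37 is small by Cohen's convention (0.2/0.5/0.8).

Threshold: power ≥ 0.80 is conventionally adequate.
Power ≈ 0.15 → the study is underpowered (power < 0.80).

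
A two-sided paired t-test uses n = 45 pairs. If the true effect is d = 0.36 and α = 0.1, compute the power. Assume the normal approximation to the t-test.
Power ≈ 0.78

Power calculation (paired t-test, normal approximation):
z_β = d · √n - z_{α/2}
z_β = 0.36 · √45 - 1.645
z_β = 0.36 · 6.708 - 1.645
z_β = 0.770

Power = Φ(z_β) = Φ(0.770) ≈ 0.779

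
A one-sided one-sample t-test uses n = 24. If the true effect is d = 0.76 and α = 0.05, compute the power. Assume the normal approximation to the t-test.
Power ≈ 0.98

Power calculation (one-sample t-test, normal approximation):
z_β = d · √n - z_α
z_β = 0.76 · √24 - 1.645
z_β = 0.76 · 4.899 - 1.645
z_β = 2.078

Power = Φ(z_β) = Φ(2.078) ≈ 0.981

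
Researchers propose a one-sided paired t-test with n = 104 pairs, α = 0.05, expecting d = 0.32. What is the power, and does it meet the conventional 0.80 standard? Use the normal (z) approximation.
Power ≈ 0.95; the study is adequately powered (power ≥ 0.80)

Power calculation (paired t-test, normal approximation):
z_β = d · √n - z_α
z_β = 0.32 · √104 - 1.645
z_β = 0.32 · 10.198 - 1.645
z_β = 1.619

Power = Φ(z_β) = Φ(1.619) ≈ 0.947

Effect size d = 0.32 is small by Cohen's convention (0.2/0.5/0.8).

Threshold: power ≥ 0.80 is conventionally adequate.
Power ≈ 0.95 → the study is adequately powered (power ≥ 0.80).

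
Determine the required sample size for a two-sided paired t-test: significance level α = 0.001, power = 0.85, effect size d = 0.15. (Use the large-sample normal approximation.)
n = 833 pairs

Sample size formula (paired t-test, normal approximation):
n = ((z_{α/2} + z_β) / d)²

z_{α/2} = 3.291 (for α = 0.001, two-sided)
z_β = 1.036 (for power = 0.85)
d = 0.15

n = ((3.291 + 1.036) / 0.15)²
n = (28.847)²
n ≈ 832.15
Round up to the next whole number: n = 833 pairs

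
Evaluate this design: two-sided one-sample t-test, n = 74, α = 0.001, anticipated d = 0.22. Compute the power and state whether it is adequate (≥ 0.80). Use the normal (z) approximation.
Power ≈ 0.08; the study is underpowered (power < 0.80)

Power calculation (one-sample t-test, normal approximation):
z_β = d · √n - z_{α/2}
z_β = 0.22 · √74 - 3.291
z_β = 0.22 · 8.602 - 3.291
z_β = -1.398

Power = Φ(z_β) = Φ(-1.398) ≈ 0.081

Effect size d = 0.22 is small by Cohen's convention (0.2/0.5/0.8).

Threshold: power ≥ 0.80 is conventionally adequate.
Power ≈ 0.08 → the study is underpowered (power < 0.80).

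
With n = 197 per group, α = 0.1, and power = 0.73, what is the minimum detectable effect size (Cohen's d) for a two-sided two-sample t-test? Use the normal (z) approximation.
d ≈ 0.23

Minimum detectable effect (two-sample t-test, normal approximation):
d = (z_{α/2} + z_β) / √(n/2)
d = (1.645 + 0.613) / √(197/2)
d = 2.258 / 9.925
d ≈ 0.23

By Cohen's convention (0.2 small / 0.5 medium / 0.8 large): small effect.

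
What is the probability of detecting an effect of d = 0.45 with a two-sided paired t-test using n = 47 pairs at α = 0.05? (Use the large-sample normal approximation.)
Power ≈ 0.87

Power calculation (paired t-test, normal approximation):
z_β = d · √n - z_{α/2}
z_β = 0.45 · √47 - 1.960
z_β = 0.45 · 6.856 - 1.960
z_β = 1.125

Power = Φ(z_β) = Φ(1.125) ≈ 0.870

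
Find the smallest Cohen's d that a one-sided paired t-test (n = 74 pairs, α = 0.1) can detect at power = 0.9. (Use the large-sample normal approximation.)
d ≈ 0.30

Minimum detectable effect (paired t-test, normal approximation):
d = (z_α + z_β) / √n
d = (1.282 + 1.282) / √74
d = 2.563 / 8.602
d ≈ 0.30

By Cohen's convention (0.2 small / 0.5 medium / 0.8 large): small effect.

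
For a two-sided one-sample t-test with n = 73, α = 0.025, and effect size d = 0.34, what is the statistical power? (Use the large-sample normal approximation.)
Power ≈ 0.75

Power calculation (one-sample t-test, normal approximation):
z_β = d · √n - z_{α/2}
z_β = 0.34 · √73 - 2.241
z_β = 0.34 · 8.544 - 2.241
z_β = 0.664

Power = Φ(z_β) = Φ(0.664) ≈ 0.747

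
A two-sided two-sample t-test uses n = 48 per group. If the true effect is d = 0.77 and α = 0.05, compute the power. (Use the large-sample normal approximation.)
Power ≈ 0.97

Power calculation (two-sample t-test, normal approximation):
z_β = d · √(n/2) - z_{α/2}
z_β = 0.77 · √(48/2) - 1.960
z_β = 0.77 · 4.899 - 1.960
z_β = 1.812

Power = Φ(z_β) = Φ(1.812) ≈ 0.965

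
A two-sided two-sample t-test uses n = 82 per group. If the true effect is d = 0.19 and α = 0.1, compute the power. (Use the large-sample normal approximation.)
Power ≈ 0.33

Power calculation (two-sample t-test, normal approximation):
z_β = d · √(n/2) - z_{α/2}
z_β = 0.19 · √(82/2) - 1.645
z_β = 0.19 · 6.403 - 1.645
z_β = -0.428

Power = Φ(z_β) = Φ(-0.428) ≈ 0.334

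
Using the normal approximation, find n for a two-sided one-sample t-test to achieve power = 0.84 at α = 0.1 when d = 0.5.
n = 28

Sample size formula (one-sample t-test, normal approximation):
n = ((z_{α/2} + z_β) / d)²

z_{α/2} = 1.645 (for α = 0.1, two-sided)
z_β = 0.994 (for power = 0.84)
d = 0.5

n = ((1.645 + 0.994) / 0.5)²
n = (5.278)²
n ≈ 27.86
Round up to the next whole number: n = 28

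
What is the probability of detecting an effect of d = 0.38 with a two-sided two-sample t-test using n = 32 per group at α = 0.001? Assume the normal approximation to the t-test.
Power ≈ 0.04

Power calculation (two-sample t-test, normal approximation):
z_β = d · √(n/2) - z_{α/2}
z_β = 0.38 · √(32/2) - 3.291
z_β = 0.38 · 4.000 - 3.291
z_β = -1.771

Power = Φ(z_β) = Φ(-1.771) ≈ 0.038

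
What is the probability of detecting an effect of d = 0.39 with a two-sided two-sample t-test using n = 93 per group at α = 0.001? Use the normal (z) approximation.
Power ≈ 0.26

Power calculation (two-sample t-test, normal approximation):
z_β = d · √(n/2) - z_{α/2}
z_β = 0.39 · √(93/2) - 3.291
z_β = 0.39 · 6.819 - 3.291
z_β = -0.631

Power = Φ(z_β) = Φ(-0.631) ≈ 0.264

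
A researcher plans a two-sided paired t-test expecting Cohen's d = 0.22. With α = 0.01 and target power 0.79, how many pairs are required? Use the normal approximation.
n = 237 pairs

Sample size formula (paired t-test, normal approximation):
n = ((z_{α/2} + z_β) / d)²

z_{α/2} = 2.576 (for α = 0.01, two-sided)
z_β = 0.806 (for power = 0.79)
d = 0.22

n = ((2.576 + 0.806) / 0.22)²
n = (15.373)²
n ≈ 236.33
Round up to the next whole number: n = 237 pairs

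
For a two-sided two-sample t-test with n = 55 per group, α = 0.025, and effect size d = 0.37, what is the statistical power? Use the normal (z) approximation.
Power ≈ 0.38

Power calculation (two-sample t-test, normal approximation):
z_β = d · √(n/2) - z_{α/2}
z_β = 0.37 · √(55/2) - 2.241
z_β = 0.37 · 5.244 - 2.241
z_β = -0.301

Power = Φ(z_β) = Φ(-0.301) ≈ 0.382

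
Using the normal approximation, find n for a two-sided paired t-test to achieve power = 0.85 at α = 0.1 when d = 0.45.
n = 36 pairs

Sample size formula (paired t-test, normal approximation):
n = ((z_{α/2} + z_β) / d)²

z_{α/2} = 1.645 (for α = 0.1, two-sided)
z_β = 1.036 (for power = 0.85)
d = 0.45

n = ((1.645 + 1.036) / 0.45)²
n = (5.958)²
n ≈ 35.50
Round up to the next whole number: n = 36 pairs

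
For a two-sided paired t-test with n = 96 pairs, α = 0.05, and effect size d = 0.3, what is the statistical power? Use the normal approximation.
Power ≈ 0.84

Power calculation (paired t-test, normal approximation):
z_β = d · √n - z_{α/2}
z_β = 0.3 · √96 - 1.960
z_β = 0.3 · 9.798 - 1.960
z_β = 0.979

Power = Φ(z_β) = Φ(0.979) ≈ 0.836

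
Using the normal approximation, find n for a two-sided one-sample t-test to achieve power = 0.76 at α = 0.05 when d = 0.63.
n = 18

Sample size formula (one-sample t-test, normal approximation):
n = ((z_{α/2} + z_β) / d)²

z_{α/2} = 1.960 (for α = 0.05, two-sided)
z_β = 0.706 (for power = 0.76)
d = 0.63

n = ((1.960 + 0.706) / 0.63)²
n = (4.232)²
n ≈ 17.91
Round up to the next whole number: n = 18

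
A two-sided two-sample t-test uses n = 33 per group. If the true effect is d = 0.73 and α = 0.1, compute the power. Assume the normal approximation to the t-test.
Power ≈ 0.91

Power calculation (two-sample t-test, normal approximation):
z_β = d · √(n/2) - z_{α/2}
z_β = 0.73 · √(33/2) - 1.645
z_β = 0.73 · 4.062 - 1.645
z_β = 1.320

Power = Φ(z_β) = Φ(1.320) ≈ 0.907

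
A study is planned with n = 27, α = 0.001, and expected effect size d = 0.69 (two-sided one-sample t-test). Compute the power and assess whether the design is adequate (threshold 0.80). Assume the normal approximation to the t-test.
Power ≈ 0.62; the study is underpowered (power < 0.80)

Power calculation (one-sample t-test, normal approximation):
z_β = d · √n - z_{α/2}
z_β = 0.69 · √27 - 3.291
z_β = 0.69 · 5.196 - 3.291
z_β = 0.295

Power = Φ(z_β) = Φ(0.295) ≈ 0.616

Effect size d = 0.69 is medium by Cohen's convention (0.2/0.5/0.8).

Threshold: power ≥ 0.80 is conventionally adequate.
Power ≈ 0.62 → the study is underpowered (power < 0.80).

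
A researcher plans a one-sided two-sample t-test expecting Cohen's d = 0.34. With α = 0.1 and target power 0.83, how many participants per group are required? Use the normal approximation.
n = 87 per group

Sample size formula (two-sample t-test, normal approximation):
n = 2 · ((z_α + z_β) / d)²

z_α = 1.282 (for α = 0.1, one-sided)
z_β = 0.954 (for power = 0.83)
d = 0.34

n = 2 · ((1.282 + 0.954) / 0.34)²
n = 2 · (6.576)²
n ≈ 86.49
Round up to the next whole number: n = 87 per group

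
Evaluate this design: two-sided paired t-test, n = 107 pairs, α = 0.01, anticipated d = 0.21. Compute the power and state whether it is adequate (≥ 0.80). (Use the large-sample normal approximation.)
Power ≈ 0.34; the study is underpowered (power < 0.80)

Power calculation (paired t-test, normal approximation):
z_β = d · √n - z_{α/2}
z_β = 0.21 · √107 - 2.576
z_β = 0.21 · 10.344 - 2.576
z_β = -0.404

Power = Φ(z_β) = Φ(-0.404) ≈ 0.343

Effect size d = 0.21 is small by Cohen's convention (0.2/0.5/0.8).

Threshold: power ≥ 0.80 is conventionally adequate.
Power ≈ 0.34 → the study is underpowered (power < 0.80).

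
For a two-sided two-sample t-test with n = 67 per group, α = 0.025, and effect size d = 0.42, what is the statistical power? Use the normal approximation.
Power ≈ 0.58

Power calculation (two-sample t-test, normal approximation):
z_β = d · √(n/2) - z_{α/2}
z_β = 0.42 · √(67/2) - 2.241
z_β = 0.42 · 5.788 - 2.241
z_β = 0.190

Power = Φ(z_β) = Φ(0.190) ≈ 0.575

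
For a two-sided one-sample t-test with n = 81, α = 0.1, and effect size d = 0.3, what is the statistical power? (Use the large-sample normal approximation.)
Power ≈ 0.85

Power calculation (one-sample t-test, normal approximation):
z_β = d · √n - z_{α/2}
z_β = 0.3 · √81 - 1.645
z_β = 0.3 · 9.000 - 1.645
z_β = 1.055

Power = Φ(z_β) = Φ(1.055) ≈ 0.854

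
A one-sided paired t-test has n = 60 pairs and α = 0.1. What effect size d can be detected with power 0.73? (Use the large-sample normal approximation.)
d ≈ 0.24

Minimum detectable effect (paired t-test, normal approximation):
d = (z_α + z_β) / √n
d = (1.282 + 0.613) / √60
d = 1.894 / 7.746
d ≈ 0.24

By Cohen's convention (0.2 small / 0.5 medium / 0.8 large): small effect.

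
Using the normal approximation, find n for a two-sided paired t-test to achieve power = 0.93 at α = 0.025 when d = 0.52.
n = 52 pairs

Sample size formula (paired t-test, normal approximation):
n = ((z_{α/2} + z_β) / d)²

z_{α/2} = 2.241 (for α = 0.025, two-sided)
z_β = 1.476 (for power = 0.93)
d = 0.52

n = ((2.241 + 1.476) / 0.52)²
n = (7.148)²
n ≈ 51.09
Round up to the next whole number: n = 52 pairs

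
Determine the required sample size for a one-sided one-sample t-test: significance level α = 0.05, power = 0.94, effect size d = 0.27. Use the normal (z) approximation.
n = 141

Sample size formula (one-sample t-test, normal approximation):
n = ((z_α + z_β) / d)²

z_α = 1.645 (for α = 0.05, one-sided)
z_β = 1.555 (for power = 0.94)
d = 0.27

n = ((1.645 + 1.555) / 0.27)²
n = (11.852)²
n ≈ 140.47
Round up to the next whole number: n = 141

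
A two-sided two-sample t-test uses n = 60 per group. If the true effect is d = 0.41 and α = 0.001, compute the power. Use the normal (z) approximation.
Power ≈ 0.15

Power calculation (two-sample t-test, normal approximation):
z_β = d · √(n/2) - z_{α/2}
z_β = 0.41 · √(60/2) - 3.291
z_β = 0.41 · 5.477 - 3.291
z_β = -1.045

Power = Φ(z_β) = Φ(-1.045) ≈ 0.148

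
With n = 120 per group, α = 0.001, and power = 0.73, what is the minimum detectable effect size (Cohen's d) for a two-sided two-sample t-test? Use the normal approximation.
d ≈ 0.50

Minimum detectable effect (two-sample t-test, normal approximation):
d = (z_{α/2} + z_β) / √(n/2)
d = (3.291 + 0.613) / √(120/2)
d = 3.903 / 7.746
d ≈ 0.50

By Cohen's convention (0.2 small / 0.5 medium / 0.8 large): medium effect.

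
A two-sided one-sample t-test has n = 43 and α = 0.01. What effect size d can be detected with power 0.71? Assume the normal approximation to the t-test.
d ≈ 0.48

Minimum detectable effect (one-sample t-test, normal approximation):
d = (z_{α/2} + z_β) / √n
d = (2.576 + 0.553) / √43
d = 3.129 / 6.557
d ≈ 0.48

By Cohen's convention (0.2 small / 0.5 medium / 0.8 large): small effect.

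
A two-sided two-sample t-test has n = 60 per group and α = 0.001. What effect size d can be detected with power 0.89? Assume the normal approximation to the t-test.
d ≈ 0.82

Minimum detectable effect (two-sample t-test, normal approximation):
d = (z_{α/2} + z_β) / √(n/2)
d = (3.291 + 1.227) / √(60/2)
d = 4.517 / 5.477
d ≈ 0.82

By Cohen's convention (0.2 small / 0.5 medium / 0.8 large): large effect.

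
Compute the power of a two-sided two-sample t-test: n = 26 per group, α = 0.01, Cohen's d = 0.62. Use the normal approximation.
Power ≈ 0.37

Power calculation (two-sample t-test, normal approximation):
z_β = d · √(n/2) - z_{α/2}
z_β = 0.62 · √(26/2) - 2.576
z_β = 0.62 · 3.606 - 2.576
z_β = -0.340

Power = Φ(z_β) = Φ(-0.340) ≈ 0.367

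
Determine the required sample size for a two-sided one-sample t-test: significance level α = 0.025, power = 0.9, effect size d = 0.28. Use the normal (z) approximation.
n = 159

Sample size formula (one-sample t-test, normal approximation):
n = ((z_{α/2} + z_β) / d)²

z_{α/2} = 2.241 (for α = 0.025, two-sided)
z_β = 1.282 (for power = 0.9)
d = 0.28

n = ((2.241 + 1.282) / 0.28)²
n = (12.582)²
n ≈ 158.31
Round up to the next whole number: n = 159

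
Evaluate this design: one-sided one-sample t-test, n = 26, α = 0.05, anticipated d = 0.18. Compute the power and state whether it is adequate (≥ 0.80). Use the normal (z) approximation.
Power ≈ 0.23; the study is underpowered (power < 0.80)

Power calculation (one-sample t-test, normal approximation):
z_β = d · √n - z_α
z_β = 0.18 · √26 - 1.645
z_β = 0.18 · 5.099 - 1.645
z_β = -0.727

Power = Φ(z_β) = Φ(-0.727) ≈ 0.234

Effect size d = 0.18 is very small by Cohen's convention (0.2/0.5/0.8).

Threshold: power ≥ 0.80 is conventionally adequate.
Power ≈ 0.23 → the study is underpowered (power < 0.80).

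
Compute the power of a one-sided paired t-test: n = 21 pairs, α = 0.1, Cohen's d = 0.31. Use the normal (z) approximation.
Power ≈ 0.56

Power calculation (paired t-test, normal approximation):
z_β = d · √n - z_α
z_β = 0.31 · √21 - 1.282
z_β = 0.31 · 4.583 - 1.282
z_β = 0.139

Power = Φ(z_β) = Φ(0.139) ≈ 0.555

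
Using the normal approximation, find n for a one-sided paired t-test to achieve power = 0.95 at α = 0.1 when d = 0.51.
n = 33 pairs

Sample size formula (paired t-test, normal approximation):
n = ((z_α + z_β) / d)²

z_α = 1.282 (for α = 0.1, one-sided)
z_β = 1.645 (for power = 0.95)
d = 0.51

n = ((1.282 + 1.645) / 0.51)²
n = (5.739)²
n ≈ 32.94
Round up to the next whole number: n = 33 pairs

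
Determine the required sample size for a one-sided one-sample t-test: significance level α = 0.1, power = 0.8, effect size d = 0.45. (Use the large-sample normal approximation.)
n = 23

Sample size formula (one-sample t-test, normal approximation):
n = ((z_α + z_β) / d)²

z_α = 1.282 (for α = 0.1, one-sided)
z_β = 0.842 (for power = 0.8)
d = 0.45

n = ((1.282 + 0.842) / 0.45)²
n = (4.720)²
n ≈ 22.28
Round up to the next whole number: n = 23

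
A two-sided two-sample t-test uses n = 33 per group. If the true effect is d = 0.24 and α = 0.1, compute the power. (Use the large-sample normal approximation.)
Power ≈ 0.25

Power calculation (two-sample t-test, normal approximation):
z_β = d · √(n/2) - z_{α/2}
z_β = 0.24 · √(33/2) - 1.645
z_β = 0.24 · 4.062 - 1.645
z_β = -0.670

Power = Φ(z_β) = Φ(-0.670) ≈ 0.251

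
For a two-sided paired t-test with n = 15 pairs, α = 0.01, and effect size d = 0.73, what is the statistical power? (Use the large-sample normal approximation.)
Power ≈ 0.60

Power calculation (paired t-test, normal approximation):
z_β = d · √n - z_{α/2}
z_β = 0.73 · √15 - 2.576
z_β = 0.73 · 3.873 - 2.576
z_β = 0.251

Power = Φ(z_β) = Φ(0.251) ≈ 0.599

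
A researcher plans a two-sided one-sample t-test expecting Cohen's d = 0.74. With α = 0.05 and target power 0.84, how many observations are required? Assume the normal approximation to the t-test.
n = 16

Sample size formula (one-sample t-test, normal approximation):
n = ((z_{α/2} + z_β) / d)²

z_{α/2} = 1.960 (for α = 0.05, two-sided)
z_β = 0.994 (for power = 0.84)
d = 0.74

n = ((1.960 + 0.994) / 0.74)²
n = (3.992)²
n ≈ 15.94
Round up to the next whole number: n = 16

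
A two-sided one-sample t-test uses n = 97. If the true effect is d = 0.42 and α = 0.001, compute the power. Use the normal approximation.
Power ≈ 0.80

Power calculation (one-sample t-test, normal approximation):
z_β = d · √n - z_{α/2}
z_β = 0.42 · √97 - 3.291
z_β = 0.42 · 9.849 - 3.291
z_β = 0.846

Power = Φ(z_β) = Φ(0.846) ≈ 0.801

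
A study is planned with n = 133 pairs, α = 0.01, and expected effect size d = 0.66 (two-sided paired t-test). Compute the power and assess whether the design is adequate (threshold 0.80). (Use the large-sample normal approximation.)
Power ≈ 1.00; the study is adequately powered (power ≥ 0.80)

Power calculation (paired t-test, normal approximation):
z_β = d · √n - z_{α/2}
z_β = 0.66 · √133 - 2.576
z_β = 0.66 · 11.533 - 2.576
z_β = 5.036

Power = Φ(z_β) = Φ(5.036) ≈ 1.000

Effect size d = 0.66 is medium by Cohen's convention (0.2/0.5/0.8).

Threshold: power ≥ 0.80 is conventionally adequate.
Power ≈ 1.00 → the study is adequately powered (power ≥ 0.80).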